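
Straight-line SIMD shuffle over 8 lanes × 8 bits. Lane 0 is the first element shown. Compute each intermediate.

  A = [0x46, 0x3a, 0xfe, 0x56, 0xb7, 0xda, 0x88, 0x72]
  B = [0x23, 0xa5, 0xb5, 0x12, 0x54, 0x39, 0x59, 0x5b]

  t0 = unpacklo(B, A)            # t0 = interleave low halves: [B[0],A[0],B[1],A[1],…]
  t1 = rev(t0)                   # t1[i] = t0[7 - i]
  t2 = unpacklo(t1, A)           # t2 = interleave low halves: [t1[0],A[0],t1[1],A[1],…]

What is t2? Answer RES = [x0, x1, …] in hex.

→ t0 |23|46|a5|3a|b5|fe|12|56|
→ t1 |56|12|fe|b5|3a|a5|46|23|
→ t2 |56|46|12|3a|fe|fe|b5|56|

RES = [ 0x56  0x46  0x12  0x3a  0xfe  0xfe  0xb5  0x56 ]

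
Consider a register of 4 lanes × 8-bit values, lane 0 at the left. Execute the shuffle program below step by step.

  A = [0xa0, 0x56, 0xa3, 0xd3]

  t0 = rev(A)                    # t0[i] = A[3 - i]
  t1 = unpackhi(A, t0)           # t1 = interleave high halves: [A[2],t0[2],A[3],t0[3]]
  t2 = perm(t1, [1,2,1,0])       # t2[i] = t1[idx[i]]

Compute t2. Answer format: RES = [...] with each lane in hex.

→ t0 |d3|a3|56|a0|
→ t1 |a3|56|d3|a0|
→ t2 |56|d3|56|a3|

RES = [ 0x56  0xd3  0x56  0xa3 ]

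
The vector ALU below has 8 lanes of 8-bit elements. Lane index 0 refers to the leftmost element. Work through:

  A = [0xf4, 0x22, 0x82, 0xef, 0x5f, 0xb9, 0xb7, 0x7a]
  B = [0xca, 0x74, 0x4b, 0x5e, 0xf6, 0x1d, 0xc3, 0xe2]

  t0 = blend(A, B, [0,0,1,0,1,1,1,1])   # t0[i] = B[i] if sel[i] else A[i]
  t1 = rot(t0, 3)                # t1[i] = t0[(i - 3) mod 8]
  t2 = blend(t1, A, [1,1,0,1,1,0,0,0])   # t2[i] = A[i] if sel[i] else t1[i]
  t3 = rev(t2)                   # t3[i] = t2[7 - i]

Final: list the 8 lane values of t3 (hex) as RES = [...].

RES = [0xf6, 0xef, 0x4b, 0x5f, 0xef, 0xe2, 0x22, 0xf4]

t0 = [0xf4, 0x22, 0x4b, 0xef, 0xf6, 0x1d, 0xc3, 0xe2]
t1 = [0x1d, 0xc3, 0xe2, 0xf4, 0x22, 0x4b, 0xef, 0xf6]
t2 = [0xf4, 0x22, 0xe2, 0xef, 0x5f, 0x4b, 0xef, 0xf6]
t3 = [0xf6, 0xef, 0x4b, 0x5f, 0xef, 0xe2, 0x22, 0xf4]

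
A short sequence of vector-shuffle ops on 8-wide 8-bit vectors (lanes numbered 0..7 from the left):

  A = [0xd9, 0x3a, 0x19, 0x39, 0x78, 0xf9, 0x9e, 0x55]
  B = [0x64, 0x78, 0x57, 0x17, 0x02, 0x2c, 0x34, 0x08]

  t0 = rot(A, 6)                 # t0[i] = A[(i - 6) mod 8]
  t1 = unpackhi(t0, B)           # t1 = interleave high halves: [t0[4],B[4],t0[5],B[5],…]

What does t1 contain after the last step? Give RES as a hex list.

t0 = [0x19, 0x39, 0x78, 0xf9, 0x9e, 0x55, 0xd9, 0x3a]
t1 = [0x9e, 0x02, 0x55, 0x2c, 0xd9, 0x34, 0x3a, 0x08]

RES = [0x9e, 0x02, 0x55, 0x2c, 0xd9, 0x34, 0x3a, 0x08]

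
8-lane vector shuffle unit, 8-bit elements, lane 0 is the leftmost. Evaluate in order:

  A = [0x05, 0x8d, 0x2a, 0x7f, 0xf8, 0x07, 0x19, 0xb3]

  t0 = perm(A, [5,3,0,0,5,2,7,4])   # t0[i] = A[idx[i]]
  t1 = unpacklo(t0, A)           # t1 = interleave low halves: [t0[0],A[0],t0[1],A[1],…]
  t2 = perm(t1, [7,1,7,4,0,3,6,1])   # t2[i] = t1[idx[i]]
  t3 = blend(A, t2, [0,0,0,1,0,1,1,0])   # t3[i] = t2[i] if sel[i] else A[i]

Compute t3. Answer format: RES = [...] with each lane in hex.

RES = [ 0x05  0x8d  0x2a  0x05  0xf8  0x8d  0x05  0xb3 ]

→ t0 |07|7f|05|05|07|2a|b3|f8|
→ t1 |07|05|7f|8d|05|2a|05|7f|
→ t2 |7f|05|7f|05|07|8d|05|05|
→ t3 |05|8d|2a|05|f8|8d|05|b3|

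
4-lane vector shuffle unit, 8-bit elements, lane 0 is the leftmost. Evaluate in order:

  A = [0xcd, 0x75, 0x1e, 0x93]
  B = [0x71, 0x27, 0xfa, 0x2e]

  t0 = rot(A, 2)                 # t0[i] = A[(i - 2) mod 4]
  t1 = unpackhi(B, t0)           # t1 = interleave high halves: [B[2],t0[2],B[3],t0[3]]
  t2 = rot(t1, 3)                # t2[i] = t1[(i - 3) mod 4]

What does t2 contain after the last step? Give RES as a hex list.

RES = [ 0xcd  0x2e  0x75  0xfa ]

  t0: 1e 93 cd 75
  t1: fa cd 2e 75
  t2: cd 2e 75 fa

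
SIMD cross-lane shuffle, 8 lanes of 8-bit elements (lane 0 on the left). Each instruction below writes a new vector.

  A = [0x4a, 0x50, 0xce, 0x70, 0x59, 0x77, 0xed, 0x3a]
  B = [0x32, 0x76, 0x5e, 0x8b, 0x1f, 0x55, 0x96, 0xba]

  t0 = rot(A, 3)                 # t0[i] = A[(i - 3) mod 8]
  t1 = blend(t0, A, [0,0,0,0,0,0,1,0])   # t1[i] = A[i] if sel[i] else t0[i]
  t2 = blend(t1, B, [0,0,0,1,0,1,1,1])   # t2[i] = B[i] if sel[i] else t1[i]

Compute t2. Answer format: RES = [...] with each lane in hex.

  t0: 77 ed 3a 4a 50 ce 70 59
  t1: 77 ed 3a 4a 50 ce ed 59
  t2: 77 ed 3a 8b 50 55 96 ba

RES = [0x77, 0xed, 0x3a, 0x8b, 0x50, 0x55, 0x96, 0xba]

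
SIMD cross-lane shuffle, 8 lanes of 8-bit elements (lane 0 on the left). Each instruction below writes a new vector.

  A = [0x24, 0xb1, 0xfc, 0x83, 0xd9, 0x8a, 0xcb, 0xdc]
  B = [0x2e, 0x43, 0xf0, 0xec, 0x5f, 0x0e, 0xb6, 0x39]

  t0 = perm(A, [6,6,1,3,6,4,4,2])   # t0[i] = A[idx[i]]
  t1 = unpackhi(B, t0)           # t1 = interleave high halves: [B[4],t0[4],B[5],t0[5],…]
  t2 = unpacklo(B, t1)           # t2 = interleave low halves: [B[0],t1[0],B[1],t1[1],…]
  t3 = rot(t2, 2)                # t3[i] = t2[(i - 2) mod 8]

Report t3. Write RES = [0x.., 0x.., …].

  t0: cb cb b1 83 cb d9 d9 fc
  t1: 5f cb 0e d9 b6 d9 39 fc
  t2: 2e 5f 43 cb f0 0e ec d9
  t3: ec d9 2e 5f 43 cb f0 0e

RES = [ 0xec  0xd9  0x2e  0x5f  0x43  0xcb  0xf0  0x0e ]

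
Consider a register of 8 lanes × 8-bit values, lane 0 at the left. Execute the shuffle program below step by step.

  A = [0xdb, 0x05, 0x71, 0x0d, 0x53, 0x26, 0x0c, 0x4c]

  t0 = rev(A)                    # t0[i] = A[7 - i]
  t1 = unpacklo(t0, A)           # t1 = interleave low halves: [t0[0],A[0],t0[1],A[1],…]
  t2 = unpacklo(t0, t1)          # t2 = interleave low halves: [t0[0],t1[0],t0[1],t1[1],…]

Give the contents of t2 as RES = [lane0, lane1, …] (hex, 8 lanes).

RES = [ 0x4c  0x4c  0x0c  0xdb  0x26  0x0c  0x53  0x05 ]

t0 = [0x4c, 0x0c, 0x26, 0x53, 0x0d, 0x71, 0x05, 0xdb]
t1 = [0x4c, 0xdb, 0x0c, 0x05, 0x26, 0x71, 0x53, 0x0d]
t2 = [0x4c, 0x4c, 0x0c, 0xdb, 0x26, 0x0c, 0x53, 0x05]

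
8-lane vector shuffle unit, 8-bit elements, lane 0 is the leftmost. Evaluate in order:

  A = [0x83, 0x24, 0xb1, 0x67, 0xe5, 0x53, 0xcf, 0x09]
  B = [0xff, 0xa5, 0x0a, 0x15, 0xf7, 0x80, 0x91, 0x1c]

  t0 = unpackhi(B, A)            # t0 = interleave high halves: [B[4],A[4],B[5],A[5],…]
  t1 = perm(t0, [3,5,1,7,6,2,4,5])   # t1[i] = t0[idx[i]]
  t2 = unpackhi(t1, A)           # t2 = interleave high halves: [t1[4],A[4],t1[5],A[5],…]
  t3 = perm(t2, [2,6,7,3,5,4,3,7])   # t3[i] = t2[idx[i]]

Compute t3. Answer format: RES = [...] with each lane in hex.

RES = [0x80, 0xcf, 0x09, 0x53, 0xcf, 0x91, 0x53, 0x09]

  t0: f7 e5 80 53 91 cf 1c 09
  t1: 53 cf e5 09 1c 80 91 cf
  t2: 1c e5 80 53 91 cf cf 09
  t3: 80 cf 09 53 cf 91 53 09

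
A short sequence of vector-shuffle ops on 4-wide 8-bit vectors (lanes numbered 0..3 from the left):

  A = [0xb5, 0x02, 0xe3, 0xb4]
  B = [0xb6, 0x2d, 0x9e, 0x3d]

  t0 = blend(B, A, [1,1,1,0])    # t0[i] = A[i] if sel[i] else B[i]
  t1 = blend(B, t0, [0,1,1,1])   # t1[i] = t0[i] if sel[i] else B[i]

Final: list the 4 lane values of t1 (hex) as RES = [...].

t0 = [0xb5, 0x02, 0xe3, 0x3d]
t1 = [0xb6, 0x02, 0xe3, 0x3d]

RES = [ 0xb6  0x02  0xe3  0x3d ]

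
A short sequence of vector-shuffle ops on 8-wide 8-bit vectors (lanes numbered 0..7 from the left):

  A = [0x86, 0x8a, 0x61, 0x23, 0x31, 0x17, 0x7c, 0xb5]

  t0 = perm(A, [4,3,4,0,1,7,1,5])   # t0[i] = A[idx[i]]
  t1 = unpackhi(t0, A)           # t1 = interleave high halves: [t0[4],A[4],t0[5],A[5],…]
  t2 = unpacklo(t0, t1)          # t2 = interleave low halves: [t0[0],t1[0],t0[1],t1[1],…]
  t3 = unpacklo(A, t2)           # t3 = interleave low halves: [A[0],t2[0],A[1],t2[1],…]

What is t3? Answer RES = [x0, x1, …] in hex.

→ t0 |31|23|31|86|8a|b5|8a|17|
→ t1 |8a|31|b5|17|8a|7c|17|b5|
→ t2 |31|8a|23|31|31|b5|86|17|
→ t3 |86|31|8a|8a|61|23|23|31|

RES = [ 0x86  0x31  0x8a  0x8a  0x61  0x23  0x23  0x31 ]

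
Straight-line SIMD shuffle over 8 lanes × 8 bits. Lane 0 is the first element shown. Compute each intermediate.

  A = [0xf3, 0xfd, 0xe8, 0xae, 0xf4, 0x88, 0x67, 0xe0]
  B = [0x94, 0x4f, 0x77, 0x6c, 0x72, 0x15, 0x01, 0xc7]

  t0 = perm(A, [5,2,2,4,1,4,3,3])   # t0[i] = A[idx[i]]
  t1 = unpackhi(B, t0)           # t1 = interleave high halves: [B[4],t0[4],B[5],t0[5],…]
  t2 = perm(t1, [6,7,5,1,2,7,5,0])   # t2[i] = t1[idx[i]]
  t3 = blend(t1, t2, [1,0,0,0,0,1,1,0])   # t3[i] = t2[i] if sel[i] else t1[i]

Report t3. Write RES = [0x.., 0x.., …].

RES = [ 0xc7  0xfd  0x15  0xf4  0x01  0xae  0xae  0xae ]

→ t0 |88|e8|e8|f4|fd|f4|ae|ae|
→ t1 |72|fd|15|f4|01|ae|c7|ae|
→ t2 |c7|ae|ae|fd|15|ae|ae|72|
→ t3 |c7|fd|15|f4|01|ae|ae|ae|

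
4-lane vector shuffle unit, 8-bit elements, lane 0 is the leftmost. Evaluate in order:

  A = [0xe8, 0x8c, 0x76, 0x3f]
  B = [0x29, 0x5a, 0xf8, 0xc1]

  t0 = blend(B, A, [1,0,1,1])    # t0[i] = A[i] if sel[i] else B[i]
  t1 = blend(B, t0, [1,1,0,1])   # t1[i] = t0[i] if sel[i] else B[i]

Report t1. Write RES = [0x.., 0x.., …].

t0 = [0xe8, 0x5a, 0x76, 0x3f]
t1 = [0xe8, 0x5a, 0xf8, 0x3f]

RES = [ 0xe8  0x5a  0xf8  0x3f ]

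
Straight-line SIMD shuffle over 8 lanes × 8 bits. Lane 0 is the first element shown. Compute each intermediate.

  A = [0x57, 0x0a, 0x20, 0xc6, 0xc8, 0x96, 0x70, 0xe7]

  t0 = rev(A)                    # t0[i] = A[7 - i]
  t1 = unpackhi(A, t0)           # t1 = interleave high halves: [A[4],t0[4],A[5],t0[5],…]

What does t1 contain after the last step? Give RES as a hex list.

RES = [0xc8, 0xc6, 0x96, 0x20, 0x70, 0x0a, 0xe7, 0x57]

  t0: e7 70 96 c8 c6 20 0a 57
  t1: c8 c6 96 20 70 0a e7 57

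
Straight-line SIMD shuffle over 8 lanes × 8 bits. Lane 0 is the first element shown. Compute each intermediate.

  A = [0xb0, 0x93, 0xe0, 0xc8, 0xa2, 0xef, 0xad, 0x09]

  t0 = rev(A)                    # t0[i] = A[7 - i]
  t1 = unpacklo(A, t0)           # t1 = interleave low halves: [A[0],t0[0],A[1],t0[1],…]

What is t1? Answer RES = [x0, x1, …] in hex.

  t0: 09 ad ef a2 c8 e0 93 b0
  t1: b0 09 93 ad e0 ef c8 a2

RES = [ 0xb0  0x09  0x93  0xad  0xe0  0xef  0xc8  0xa2 ]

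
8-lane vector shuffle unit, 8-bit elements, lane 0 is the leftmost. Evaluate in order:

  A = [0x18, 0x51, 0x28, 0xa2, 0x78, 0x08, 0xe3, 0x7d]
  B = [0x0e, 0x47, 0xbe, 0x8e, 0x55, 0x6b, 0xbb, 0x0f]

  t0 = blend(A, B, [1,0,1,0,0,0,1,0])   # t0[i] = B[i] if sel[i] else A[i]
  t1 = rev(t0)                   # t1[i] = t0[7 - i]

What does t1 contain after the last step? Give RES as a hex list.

RES = [0x7d, 0xbb, 0x08, 0x78, 0xa2, 0xbe, 0x51, 0x0e]

→ t0 |0e|51|be|a2|78|08|bb|7d|
→ t1 |7d|bb|08|78|a2|be|51|0e|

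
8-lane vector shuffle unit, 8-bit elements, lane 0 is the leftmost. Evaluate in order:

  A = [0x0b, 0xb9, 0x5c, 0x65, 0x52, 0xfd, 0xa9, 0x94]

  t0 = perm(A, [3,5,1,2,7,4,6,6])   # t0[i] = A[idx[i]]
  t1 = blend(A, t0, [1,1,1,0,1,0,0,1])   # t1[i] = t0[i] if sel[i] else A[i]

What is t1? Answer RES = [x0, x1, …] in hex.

RES = [ 0x65  0xfd  0xb9  0x65  0x94  0xfd  0xa9  0xa9 ]

t0 = [0x65, 0xfd, 0xb9, 0x5c, 0x94, 0x52, 0xa9, 0xa9]
t1 = [0x65, 0xfd, 0xb9, 0x65, 0x94, 0xfd, 0xa9, 0xa9]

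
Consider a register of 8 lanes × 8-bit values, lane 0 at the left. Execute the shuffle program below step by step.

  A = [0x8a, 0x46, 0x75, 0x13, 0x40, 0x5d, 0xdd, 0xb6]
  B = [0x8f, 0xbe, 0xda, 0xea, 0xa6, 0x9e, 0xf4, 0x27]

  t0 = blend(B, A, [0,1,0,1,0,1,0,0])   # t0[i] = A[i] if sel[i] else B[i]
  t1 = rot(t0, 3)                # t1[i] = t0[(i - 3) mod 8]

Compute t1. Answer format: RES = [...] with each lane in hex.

t0 = [0x8f, 0x46, 0xda, 0x13, 0xa6, 0x5d, 0xf4, 0x27]
t1 = [0x5d, 0xf4, 0x27, 0x8f, 0x46, 0xda, 0x13, 0xa6]

RES = [ 0x5d  0xf4  0x27  0x8f  0x46  0xda  0x13  0xa6 ]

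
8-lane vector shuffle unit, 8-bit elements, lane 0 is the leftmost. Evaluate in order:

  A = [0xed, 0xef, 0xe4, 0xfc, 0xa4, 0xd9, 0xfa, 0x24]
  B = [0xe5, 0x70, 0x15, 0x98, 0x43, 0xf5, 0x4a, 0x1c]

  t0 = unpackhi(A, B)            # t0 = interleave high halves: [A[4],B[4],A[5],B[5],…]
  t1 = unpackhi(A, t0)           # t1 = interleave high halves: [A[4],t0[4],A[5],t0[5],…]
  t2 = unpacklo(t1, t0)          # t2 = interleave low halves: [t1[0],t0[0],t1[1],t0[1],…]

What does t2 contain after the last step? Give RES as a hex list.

RES = [ 0xa4  0xa4  0xfa  0x43  0xd9  0xd9  0x4a  0xf5 ]

  t0: a4 43 d9 f5 fa 4a 24 1c
  t1: a4 fa d9 4a fa 24 24 1c
  t2: a4 a4 fa 43 d9 d9 4a f5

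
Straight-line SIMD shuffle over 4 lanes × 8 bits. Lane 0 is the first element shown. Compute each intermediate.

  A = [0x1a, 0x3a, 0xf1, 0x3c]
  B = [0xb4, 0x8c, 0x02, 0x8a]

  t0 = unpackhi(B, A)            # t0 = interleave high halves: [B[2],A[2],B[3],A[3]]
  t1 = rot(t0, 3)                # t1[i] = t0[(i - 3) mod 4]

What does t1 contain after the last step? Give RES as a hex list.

→ t0 |02|f1|8a|3c|
→ t1 |f1|8a|3c|02|

RES = [ 0xf1  0x8a  0x3c  0x02 ]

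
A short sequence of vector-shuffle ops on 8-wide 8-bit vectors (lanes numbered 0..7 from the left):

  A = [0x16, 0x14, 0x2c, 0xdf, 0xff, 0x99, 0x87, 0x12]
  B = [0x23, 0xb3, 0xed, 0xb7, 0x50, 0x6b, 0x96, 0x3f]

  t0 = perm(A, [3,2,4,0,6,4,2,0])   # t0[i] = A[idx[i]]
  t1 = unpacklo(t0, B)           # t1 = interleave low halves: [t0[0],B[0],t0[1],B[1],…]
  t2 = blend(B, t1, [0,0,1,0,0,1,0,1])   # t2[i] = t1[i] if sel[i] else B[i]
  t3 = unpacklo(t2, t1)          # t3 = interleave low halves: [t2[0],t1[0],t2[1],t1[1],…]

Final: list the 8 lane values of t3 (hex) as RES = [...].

RES = [0x23, 0xdf, 0xb3, 0x23, 0x2c, 0x2c, 0xb7, 0xb3]

→ t0 |df|2c|ff|16|87|ff|2c|16|
→ t1 |df|23|2c|b3|ff|ed|16|b7|
→ t2 |23|b3|2c|b7|50|ed|96|b7|
→ t3 |23|df|b3|23|2c|2c|b7|b3|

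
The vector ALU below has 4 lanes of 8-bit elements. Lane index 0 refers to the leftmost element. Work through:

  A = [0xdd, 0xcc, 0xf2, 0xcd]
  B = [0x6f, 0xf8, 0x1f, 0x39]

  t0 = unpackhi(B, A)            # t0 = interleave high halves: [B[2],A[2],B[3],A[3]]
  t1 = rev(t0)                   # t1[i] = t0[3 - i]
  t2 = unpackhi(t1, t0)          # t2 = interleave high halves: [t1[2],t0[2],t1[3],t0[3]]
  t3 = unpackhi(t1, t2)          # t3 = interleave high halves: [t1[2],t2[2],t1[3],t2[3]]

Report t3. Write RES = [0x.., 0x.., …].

  t0: 1f f2 39 cd
  t1: cd 39 f2 1f
  t2: f2 39 1f cd
  t3: f2 1f 1f cd

RES = [0xf2, 0x1f, 0x1f, 0xcd]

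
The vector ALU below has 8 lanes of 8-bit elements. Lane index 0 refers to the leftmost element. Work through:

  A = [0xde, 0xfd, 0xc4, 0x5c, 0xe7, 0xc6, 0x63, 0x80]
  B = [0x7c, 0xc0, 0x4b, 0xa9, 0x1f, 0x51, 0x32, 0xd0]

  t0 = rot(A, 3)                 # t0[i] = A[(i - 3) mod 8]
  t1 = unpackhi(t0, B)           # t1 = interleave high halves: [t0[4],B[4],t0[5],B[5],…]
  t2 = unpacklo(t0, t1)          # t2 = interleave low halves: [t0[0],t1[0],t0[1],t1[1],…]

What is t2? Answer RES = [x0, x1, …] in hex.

  t0: c6 63 80 de fd c4 5c e7
  t1: fd 1f c4 51 5c 32 e7 d0
  t2: c6 fd 63 1f 80 c4 de 51

RES = [0xc6, 0xfd, 0x63, 0x1f, 0x80, 0xc4, 0xde, 0x51]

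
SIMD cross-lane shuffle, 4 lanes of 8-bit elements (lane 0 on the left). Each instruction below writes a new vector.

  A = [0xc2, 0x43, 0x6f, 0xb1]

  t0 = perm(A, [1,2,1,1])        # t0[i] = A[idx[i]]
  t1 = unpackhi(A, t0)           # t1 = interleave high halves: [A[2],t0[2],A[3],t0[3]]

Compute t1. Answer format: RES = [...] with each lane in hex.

RES = [ 0x6f  0x43  0xb1  0x43 ]

→ t0 |43|6f|43|43|
→ t1 |6f|43|b1|43|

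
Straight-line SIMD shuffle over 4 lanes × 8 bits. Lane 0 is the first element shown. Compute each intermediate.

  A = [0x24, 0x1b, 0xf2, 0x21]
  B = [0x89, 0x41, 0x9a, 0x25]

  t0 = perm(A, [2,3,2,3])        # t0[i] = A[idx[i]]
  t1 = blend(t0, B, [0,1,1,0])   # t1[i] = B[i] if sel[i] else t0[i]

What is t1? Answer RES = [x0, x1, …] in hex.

→ t0 |f2|21|f2|21|
→ t1 |f2|41|9a|21|

RES = [ 0xf2  0x41  0x9a  0x21 ]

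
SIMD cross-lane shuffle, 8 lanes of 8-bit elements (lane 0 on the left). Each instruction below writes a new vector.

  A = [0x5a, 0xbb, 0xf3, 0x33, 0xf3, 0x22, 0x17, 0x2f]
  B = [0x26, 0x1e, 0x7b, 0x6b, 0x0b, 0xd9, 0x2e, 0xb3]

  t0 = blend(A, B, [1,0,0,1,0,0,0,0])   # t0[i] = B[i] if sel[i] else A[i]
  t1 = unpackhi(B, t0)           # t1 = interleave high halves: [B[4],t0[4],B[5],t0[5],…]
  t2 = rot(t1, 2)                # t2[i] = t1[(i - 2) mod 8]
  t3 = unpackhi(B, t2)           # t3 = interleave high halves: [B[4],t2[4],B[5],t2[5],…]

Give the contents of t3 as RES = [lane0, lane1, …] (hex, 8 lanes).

RES = [ 0x0b  0xd9  0xd9  0x22  0x2e  0x2e  0xb3  0x17 ]

→ t0 |26|bb|f3|6b|f3|22|17|2f|
→ t1 |0b|f3|d9|22|2e|17|b3|2f|
→ t2 |b3|2f|0b|f3|d9|22|2e|17|
→ t3 |0b|d9|d9|22|2e|2e|b3|17|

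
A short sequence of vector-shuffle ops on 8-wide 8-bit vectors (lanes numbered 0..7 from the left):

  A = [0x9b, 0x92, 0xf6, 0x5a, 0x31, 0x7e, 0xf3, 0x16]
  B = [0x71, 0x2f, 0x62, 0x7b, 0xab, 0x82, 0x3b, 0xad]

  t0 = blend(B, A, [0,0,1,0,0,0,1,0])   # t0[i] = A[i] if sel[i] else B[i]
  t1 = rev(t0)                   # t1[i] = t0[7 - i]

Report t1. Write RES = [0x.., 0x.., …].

t0 = [0x71, 0x2f, 0xf6, 0x7b, 0xab, 0x82, 0xf3, 0xad]
t1 = [0xad, 0xf3, 0x82, 0xab, 0x7b, 0xf6, 0x2f, 0x71]

RES = [0xad, 0xf3, 0x82, 0xab, 0x7b, 0xf6, 0x2f, 0x71]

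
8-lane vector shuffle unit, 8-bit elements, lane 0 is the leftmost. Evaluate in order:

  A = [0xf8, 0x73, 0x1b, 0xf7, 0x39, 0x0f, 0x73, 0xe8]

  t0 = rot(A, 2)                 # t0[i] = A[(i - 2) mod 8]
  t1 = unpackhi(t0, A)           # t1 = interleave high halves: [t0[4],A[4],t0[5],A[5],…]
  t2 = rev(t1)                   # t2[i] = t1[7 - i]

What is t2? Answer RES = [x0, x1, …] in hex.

RES = [0xe8, 0x0f, 0x73, 0x39, 0x0f, 0xf7, 0x39, 0x1b]

→ t0 |73|e8|f8|73|1b|f7|39|0f|
→ t1 |1b|39|f7|0f|39|73|0f|e8|
→ t2 |e8|0f|73|39|0f|f7|39|1b|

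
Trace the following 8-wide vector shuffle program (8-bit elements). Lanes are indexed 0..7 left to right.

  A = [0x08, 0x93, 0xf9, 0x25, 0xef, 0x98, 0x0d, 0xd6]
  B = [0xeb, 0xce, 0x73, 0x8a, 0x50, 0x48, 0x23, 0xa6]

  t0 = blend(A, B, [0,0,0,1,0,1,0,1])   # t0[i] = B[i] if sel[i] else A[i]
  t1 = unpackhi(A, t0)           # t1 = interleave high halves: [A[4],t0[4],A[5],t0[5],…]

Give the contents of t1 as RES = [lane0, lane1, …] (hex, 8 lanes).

t0 = [0x08, 0x93, 0xf9, 0x8a, 0xef, 0x48, 0x0d, 0xa6]
t1 = [0xef, 0xef, 0x98, 0x48, 0x0d, 0x0d, 0xd6, 0xa6]

RES = [0xef, 0xef, 0x98, 0x48, 0x0d, 0x0d, 0xd6, 0xa6]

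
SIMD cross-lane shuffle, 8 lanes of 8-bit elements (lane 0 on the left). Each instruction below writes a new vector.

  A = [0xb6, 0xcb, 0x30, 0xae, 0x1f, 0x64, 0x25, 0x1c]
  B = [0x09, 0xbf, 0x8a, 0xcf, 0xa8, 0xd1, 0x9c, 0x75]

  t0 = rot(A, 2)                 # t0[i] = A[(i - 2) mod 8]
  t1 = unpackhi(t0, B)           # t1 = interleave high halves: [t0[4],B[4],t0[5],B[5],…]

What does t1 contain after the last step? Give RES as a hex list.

→ t0 |25|1c|b6|cb|30|ae|1f|64|
→ t1 |30|a8|ae|d1|1f|9c|64|75|

RES = [ 0x30  0xa8  0xae  0xd1  0x1f  0x9c  0x64  0x75 ]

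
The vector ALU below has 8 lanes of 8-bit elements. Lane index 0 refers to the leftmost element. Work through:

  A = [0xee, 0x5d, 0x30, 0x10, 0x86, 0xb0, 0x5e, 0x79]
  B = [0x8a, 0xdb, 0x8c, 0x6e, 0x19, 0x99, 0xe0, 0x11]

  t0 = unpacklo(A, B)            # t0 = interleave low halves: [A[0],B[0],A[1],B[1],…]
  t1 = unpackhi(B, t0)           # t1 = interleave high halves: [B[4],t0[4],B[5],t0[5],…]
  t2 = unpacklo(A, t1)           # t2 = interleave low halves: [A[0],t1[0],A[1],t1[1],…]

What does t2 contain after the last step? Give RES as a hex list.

RES = [ 0xee  0x19  0x5d  0x30  0x30  0x99  0x10  0x8c ]

t0 = [0xee, 0x8a, 0x5d, 0xdb, 0x30, 0x8c, 0x10, 0x6e]
t1 = [0x19, 0x30, 0x99, 0x8c, 0xe0, 0x10, 0x11, 0x6e]
t2 = [0xee, 0x19, 0x5d, 0x30, 0x30, 0x99, 0x10, 0x8c]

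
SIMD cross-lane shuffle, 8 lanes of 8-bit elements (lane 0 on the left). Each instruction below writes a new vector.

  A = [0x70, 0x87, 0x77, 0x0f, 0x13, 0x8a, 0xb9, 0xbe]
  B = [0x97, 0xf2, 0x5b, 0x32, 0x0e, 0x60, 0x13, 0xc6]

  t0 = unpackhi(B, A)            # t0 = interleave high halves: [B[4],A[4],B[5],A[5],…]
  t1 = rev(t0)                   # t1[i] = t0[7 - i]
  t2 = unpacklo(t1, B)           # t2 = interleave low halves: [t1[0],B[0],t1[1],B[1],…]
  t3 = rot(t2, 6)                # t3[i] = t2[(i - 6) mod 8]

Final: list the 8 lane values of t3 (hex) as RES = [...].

t0 = [0x0e, 0x13, 0x60, 0x8a, 0x13, 0xb9, 0xc6, 0xbe]
t1 = [0xbe, 0xc6, 0xb9, 0x13, 0x8a, 0x60, 0x13, 0x0e]
t2 = [0xbe, 0x97, 0xc6, 0xf2, 0xb9, 0x5b, 0x13, 0x32]
t3 = [0xc6, 0xf2, 0xb9, 0x5b, 0x13, 0x32, 0xbe, 0x97]

RES = [0xc6, 0xf2, 0xb9, 0x5b, 0x13, 0x32, 0xbe, 0x97]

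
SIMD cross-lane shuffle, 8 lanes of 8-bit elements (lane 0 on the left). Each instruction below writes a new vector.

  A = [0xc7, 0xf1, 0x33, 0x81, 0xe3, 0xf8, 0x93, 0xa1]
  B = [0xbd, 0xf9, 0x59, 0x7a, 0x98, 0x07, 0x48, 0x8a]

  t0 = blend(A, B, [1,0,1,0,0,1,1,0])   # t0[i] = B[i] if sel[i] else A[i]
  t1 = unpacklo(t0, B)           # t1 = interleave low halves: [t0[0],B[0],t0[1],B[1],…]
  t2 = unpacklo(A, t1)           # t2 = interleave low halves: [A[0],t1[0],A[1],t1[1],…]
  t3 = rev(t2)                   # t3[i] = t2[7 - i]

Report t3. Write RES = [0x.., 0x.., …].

→ t0 |bd|f1|59|81|e3|07|48|a1|
→ t1 |bd|bd|f1|f9|59|59|81|7a|
→ t2 |c7|bd|f1|bd|33|f1|81|f9|
→ t3 |f9|81|f1|33|bd|f1|bd|c7|

RES = [0xf9, 0x81, 0xf1, 0x33, 0xbd, 0xf1, 0xbd, 0xc7]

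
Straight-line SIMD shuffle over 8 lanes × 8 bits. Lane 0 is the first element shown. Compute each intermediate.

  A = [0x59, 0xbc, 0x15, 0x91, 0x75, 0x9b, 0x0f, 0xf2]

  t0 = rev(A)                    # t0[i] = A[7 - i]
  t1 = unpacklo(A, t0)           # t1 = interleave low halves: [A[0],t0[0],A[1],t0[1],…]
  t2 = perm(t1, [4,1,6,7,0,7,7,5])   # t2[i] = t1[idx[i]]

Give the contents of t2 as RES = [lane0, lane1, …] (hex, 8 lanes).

RES = [ 0x15  0xf2  0x91  0x75  0x59  0x75  0x75  0x9b ]

t0 = [0xf2, 0x0f, 0x9b, 0x75, 0x91, 0x15, 0xbc, 0x59]
t1 = [0x59, 0xf2, 0xbc, 0x0f, 0x15, 0x9b, 0x91, 0x75]
t2 = [0x15, 0xf2, 0x91, 0x75, 0x59, 0x75, 0x75, 0x9b]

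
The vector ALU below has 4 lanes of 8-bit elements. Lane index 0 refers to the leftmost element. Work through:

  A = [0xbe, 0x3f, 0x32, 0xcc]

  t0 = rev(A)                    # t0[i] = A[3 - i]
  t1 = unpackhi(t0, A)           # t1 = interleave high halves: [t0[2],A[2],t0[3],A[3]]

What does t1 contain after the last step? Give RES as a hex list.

→ t0 |cc|32|3f|be|
→ t1 |3f|32|be|cc|

RES = [ 0x3f  0x32  0xbe  0xcc ]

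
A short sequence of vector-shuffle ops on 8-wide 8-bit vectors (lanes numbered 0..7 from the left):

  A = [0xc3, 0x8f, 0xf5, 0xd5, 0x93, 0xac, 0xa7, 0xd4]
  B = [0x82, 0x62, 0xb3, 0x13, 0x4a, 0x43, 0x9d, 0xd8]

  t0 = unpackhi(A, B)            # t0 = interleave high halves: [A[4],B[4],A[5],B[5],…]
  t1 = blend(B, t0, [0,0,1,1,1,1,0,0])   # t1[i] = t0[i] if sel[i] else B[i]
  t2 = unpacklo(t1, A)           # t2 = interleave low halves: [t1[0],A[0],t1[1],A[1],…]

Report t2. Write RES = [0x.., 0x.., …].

RES = [ 0x82  0xc3  0x62  0x8f  0xac  0xf5  0x43  0xd5 ]

  t0: 93 4a ac 43 a7 9d d4 d8
  t1: 82 62 ac 43 a7 9d 9d d8
  t2: 82 c3 62 8f ac f5 43 d5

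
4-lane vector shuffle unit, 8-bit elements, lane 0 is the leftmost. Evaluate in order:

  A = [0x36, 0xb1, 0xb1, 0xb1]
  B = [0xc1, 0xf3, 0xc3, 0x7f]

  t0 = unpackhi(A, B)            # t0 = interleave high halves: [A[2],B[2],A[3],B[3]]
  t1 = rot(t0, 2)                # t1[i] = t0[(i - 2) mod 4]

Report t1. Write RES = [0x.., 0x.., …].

RES = [ 0xb1  0x7f  0xb1  0xc3 ]

  t0: b1 c3 b1 7f
  t1: b1 7f b1 c3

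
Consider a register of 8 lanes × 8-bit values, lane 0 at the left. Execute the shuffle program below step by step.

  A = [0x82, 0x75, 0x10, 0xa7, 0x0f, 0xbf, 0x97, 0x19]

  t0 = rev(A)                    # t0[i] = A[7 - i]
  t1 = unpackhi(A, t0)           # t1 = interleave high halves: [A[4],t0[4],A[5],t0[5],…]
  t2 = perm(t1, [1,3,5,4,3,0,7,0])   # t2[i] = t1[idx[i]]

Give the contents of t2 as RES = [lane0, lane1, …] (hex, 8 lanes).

RES = [0xa7, 0x10, 0x75, 0x97, 0x10, 0x0f, 0x82, 0x0f]

  t0: 19 97 bf 0f a7 10 75 82
  t1: 0f a7 bf 10 97 75 19 82
  t2: a7 10 75 97 10 0f 82 0f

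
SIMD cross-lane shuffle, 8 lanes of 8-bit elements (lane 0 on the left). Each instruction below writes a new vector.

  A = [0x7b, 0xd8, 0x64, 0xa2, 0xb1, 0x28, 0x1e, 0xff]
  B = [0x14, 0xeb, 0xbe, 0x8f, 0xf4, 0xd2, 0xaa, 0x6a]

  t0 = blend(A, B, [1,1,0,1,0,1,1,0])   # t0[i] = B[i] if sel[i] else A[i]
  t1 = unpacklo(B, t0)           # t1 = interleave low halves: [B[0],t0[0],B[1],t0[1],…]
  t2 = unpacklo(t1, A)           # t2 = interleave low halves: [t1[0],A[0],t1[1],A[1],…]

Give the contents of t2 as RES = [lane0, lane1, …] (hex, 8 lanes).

→ t0 |14|eb|64|8f|b1|d2|aa|ff|
→ t1 |14|14|eb|eb|be|64|8f|8f|
→ t2 |14|7b|14|d8|eb|64|eb|a2|

RES = [ 0x14  0x7b  0x14  0xd8  0xeb  0x64  0xeb  0xa2 ]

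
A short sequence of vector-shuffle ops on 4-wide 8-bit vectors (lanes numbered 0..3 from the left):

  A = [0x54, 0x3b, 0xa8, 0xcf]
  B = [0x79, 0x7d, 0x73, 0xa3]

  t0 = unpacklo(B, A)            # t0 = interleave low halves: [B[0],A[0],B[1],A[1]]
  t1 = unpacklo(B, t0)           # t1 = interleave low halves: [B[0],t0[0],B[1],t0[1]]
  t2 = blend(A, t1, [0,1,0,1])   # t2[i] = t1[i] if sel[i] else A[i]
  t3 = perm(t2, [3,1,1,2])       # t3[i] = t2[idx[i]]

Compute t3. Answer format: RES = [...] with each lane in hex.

RES = [ 0x54  0x79  0x79  0xa8 ]

→ t0 |79|54|7d|3b|
→ t1 |79|79|7d|54|
→ t2 |54|79|a8|54|
→ t3 |54|79|79|a8|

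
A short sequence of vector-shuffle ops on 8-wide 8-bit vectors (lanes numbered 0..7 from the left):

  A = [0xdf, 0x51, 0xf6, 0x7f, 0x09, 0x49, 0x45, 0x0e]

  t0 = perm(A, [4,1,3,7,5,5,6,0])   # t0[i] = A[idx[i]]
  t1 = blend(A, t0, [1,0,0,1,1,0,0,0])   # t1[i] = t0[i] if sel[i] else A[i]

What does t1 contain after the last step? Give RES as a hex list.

RES = [ 0x09  0x51  0xf6  0x0e  0x49  0x49  0x45  0x0e ]

  t0: 09 51 7f 0e 49 49 45 df
  t1: 09 51 f6 0e 49 49 45 0e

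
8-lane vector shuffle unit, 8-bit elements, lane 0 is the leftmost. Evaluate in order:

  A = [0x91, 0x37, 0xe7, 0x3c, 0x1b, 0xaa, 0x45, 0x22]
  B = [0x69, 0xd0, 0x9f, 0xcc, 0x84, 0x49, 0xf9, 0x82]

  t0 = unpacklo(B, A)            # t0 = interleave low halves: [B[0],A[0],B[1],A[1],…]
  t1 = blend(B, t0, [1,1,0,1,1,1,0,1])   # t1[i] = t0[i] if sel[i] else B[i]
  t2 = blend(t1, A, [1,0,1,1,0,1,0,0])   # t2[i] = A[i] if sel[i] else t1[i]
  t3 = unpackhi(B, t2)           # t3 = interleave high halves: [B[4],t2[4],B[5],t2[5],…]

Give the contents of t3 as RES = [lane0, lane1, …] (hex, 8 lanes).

RES = [0x84, 0x9f, 0x49, 0xaa, 0xf9, 0xf9, 0x82, 0x3c]

t0 = [0x69, 0x91, 0xd0, 0x37, 0x9f, 0xe7, 0xcc, 0x3c]
t1 = [0x69, 0x91, 0x9f, 0x37, 0x9f, 0xe7, 0xf9, 0x3c]
t2 = [0x91, 0x91, 0xe7, 0x3c, 0x9f, 0xaa, 0xf9, 0x3c]
t3 = [0x84, 0x9f, 0x49, 0xaa, 0xf9, 0xf9, 0x82, 0x3c]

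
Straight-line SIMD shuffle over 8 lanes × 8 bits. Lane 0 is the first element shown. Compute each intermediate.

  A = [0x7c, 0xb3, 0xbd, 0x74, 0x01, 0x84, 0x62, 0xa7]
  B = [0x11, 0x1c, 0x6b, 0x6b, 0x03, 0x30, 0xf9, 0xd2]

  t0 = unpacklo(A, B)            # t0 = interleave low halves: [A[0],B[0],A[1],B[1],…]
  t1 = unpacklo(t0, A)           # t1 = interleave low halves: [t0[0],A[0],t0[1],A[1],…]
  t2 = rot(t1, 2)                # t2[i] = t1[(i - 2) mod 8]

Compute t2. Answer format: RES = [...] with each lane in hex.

RES = [ 0x1c  0x74  0x7c  0x7c  0x11  0xb3  0xb3  0xbd ]

t0 = [0x7c, 0x11, 0xb3, 0x1c, 0xbd, 0x6b, 0x74, 0x6b]
t1 = [0x7c, 0x7c, 0x11, 0xb3, 0xb3, 0xbd, 0x1c, 0x74]
t2 = [0x1c, 0x74, 0x7c, 0x7c, 0x11, 0xb3, 0xb3, 0xbd]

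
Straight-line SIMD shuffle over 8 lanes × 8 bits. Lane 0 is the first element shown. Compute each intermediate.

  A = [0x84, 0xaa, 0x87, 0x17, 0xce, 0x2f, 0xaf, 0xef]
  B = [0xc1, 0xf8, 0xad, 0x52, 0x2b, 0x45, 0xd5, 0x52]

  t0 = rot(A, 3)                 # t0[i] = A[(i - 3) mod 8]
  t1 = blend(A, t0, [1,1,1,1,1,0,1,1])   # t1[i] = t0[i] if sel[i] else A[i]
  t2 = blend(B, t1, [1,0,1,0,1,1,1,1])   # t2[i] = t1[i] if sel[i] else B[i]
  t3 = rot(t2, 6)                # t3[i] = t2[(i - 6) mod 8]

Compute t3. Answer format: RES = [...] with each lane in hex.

RES = [0xef, 0x52, 0xaa, 0x2f, 0x17, 0xce, 0x2f, 0xf8]

  t0: 2f af ef 84 aa 87 17 ce
  t1: 2f af ef 84 aa 2f 17 ce
  t2: 2f f8 ef 52 aa 2f 17 ce
  t3: ef 52 aa 2f 17 ce 2f f8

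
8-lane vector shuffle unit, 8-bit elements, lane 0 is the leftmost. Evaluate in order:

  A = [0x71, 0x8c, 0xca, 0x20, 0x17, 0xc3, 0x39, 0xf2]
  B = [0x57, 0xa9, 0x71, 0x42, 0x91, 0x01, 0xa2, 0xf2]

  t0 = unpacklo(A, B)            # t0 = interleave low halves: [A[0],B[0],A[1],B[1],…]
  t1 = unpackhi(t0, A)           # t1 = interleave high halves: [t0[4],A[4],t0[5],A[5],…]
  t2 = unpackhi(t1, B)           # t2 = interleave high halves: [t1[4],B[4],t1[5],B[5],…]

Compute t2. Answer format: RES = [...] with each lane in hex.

→ t0 |71|57|8c|a9|ca|71|20|42|
→ t1 |ca|17|71|c3|20|39|42|f2|
→ t2 |20|91|39|01|42|a2|f2|f2|

RES = [0x20, 0x91, 0x39, 0x01, 0x42, 0xa2, 0xf2, 0xf2]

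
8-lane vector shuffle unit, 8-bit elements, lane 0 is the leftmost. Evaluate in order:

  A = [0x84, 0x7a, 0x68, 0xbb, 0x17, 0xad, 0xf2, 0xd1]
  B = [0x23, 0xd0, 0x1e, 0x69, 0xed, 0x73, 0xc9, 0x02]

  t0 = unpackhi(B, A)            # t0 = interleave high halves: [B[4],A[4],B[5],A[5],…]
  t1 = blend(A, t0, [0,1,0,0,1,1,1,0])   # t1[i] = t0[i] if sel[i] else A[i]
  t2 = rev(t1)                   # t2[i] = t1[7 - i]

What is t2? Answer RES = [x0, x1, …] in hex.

RES = [ 0xd1  0x02  0xf2  0xc9  0xbb  0x68  0x17  0x84 ]

  t0: ed 17 73 ad c9 f2 02 d1
  t1: 84 17 68 bb c9 f2 02 d1
  t2: d1 02 f2 c9 bb 68 17 84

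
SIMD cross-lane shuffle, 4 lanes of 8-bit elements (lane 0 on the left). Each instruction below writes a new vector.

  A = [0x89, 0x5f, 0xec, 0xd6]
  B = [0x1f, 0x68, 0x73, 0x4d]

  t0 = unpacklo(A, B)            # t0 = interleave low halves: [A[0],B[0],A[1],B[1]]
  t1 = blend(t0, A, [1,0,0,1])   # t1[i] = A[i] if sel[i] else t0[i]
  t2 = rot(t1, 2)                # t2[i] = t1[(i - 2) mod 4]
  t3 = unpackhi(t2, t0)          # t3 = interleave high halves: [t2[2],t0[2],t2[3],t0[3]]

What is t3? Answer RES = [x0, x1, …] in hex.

RES = [0x89, 0x5f, 0x1f, 0x68]

  t0: 89 1f 5f 68
  t1: 89 1f 5f d6
  t2: 5f d6 89 1f
  t3: 89 5f 1f 68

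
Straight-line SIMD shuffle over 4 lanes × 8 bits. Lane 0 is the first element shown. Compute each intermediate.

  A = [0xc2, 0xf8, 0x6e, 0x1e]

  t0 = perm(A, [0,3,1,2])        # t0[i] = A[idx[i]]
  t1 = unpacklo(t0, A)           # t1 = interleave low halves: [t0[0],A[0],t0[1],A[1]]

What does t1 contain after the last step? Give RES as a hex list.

RES = [0xc2, 0xc2, 0x1e, 0xf8]

  t0: c2 1e f8 6e
  t1: c2 c2 1e f8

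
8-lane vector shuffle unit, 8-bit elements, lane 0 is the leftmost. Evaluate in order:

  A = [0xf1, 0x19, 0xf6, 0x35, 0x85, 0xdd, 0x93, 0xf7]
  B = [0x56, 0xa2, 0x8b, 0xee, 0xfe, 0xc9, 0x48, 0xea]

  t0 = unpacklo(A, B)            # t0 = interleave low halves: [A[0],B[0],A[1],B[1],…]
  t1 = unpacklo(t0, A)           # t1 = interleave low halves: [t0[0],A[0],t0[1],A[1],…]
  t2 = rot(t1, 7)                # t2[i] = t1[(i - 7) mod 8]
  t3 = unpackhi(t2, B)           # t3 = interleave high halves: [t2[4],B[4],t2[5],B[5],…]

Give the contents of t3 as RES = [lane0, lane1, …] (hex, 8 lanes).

t0 = [0xf1, 0x56, 0x19, 0xa2, 0xf6, 0x8b, 0x35, 0xee]
t1 = [0xf1, 0xf1, 0x56, 0x19, 0x19, 0xf6, 0xa2, 0x35]
t2 = [0xf1, 0x56, 0x19, 0x19, 0xf6, 0xa2, 0x35, 0xf1]
t3 = [0xf6, 0xfe, 0xa2, 0xc9, 0x35, 0x48, 0xf1, 0xea]

RES = [ 0xf6  0xfe  0xa2  0xc9  0x35  0x48  0xf1  0xea ]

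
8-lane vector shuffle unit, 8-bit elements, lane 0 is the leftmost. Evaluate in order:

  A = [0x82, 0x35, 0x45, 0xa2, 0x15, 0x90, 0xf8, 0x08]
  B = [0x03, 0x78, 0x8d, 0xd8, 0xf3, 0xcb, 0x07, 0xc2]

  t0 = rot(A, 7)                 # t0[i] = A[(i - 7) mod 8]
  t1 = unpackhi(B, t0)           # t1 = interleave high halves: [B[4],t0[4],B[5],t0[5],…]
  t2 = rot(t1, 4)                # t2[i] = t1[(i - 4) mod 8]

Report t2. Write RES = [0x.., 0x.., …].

→ t0 |35|45|a2|15|90|f8|08|82|
→ t1 |f3|90|cb|f8|07|08|c2|82|
→ t2 |07|08|c2|82|f3|90|cb|f8|

RES = [0x07, 0x08, 0xc2, 0x82, 0xf3, 0x90, 0xcb, 0xf8]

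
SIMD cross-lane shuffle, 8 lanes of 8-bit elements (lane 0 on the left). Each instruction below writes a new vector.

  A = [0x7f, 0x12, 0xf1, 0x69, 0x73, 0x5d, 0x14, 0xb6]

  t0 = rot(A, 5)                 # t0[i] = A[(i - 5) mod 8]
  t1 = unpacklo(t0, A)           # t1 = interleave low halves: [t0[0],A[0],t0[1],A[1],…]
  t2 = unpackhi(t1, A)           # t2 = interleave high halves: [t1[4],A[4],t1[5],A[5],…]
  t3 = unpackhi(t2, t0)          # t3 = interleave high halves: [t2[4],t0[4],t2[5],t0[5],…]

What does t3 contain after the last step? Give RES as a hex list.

t0 = [0x69, 0x73, 0x5d, 0x14, 0xb6, 0x7f, 0x12, 0xf1]
t1 = [0x69, 0x7f, 0x73, 0x12, 0x5d, 0xf1, 0x14, 0x69]
t2 = [0x5d, 0x73, 0xf1, 0x5d, 0x14, 0x14, 0x69, 0xb6]
t3 = [0x14, 0xb6, 0x14, 0x7f, 0x69, 0x12, 0xb6, 0xf1]

RES = [0x14, 0xb6, 0x14, 0x7f, 0x69, 0x12, 0xb6, 0xf1]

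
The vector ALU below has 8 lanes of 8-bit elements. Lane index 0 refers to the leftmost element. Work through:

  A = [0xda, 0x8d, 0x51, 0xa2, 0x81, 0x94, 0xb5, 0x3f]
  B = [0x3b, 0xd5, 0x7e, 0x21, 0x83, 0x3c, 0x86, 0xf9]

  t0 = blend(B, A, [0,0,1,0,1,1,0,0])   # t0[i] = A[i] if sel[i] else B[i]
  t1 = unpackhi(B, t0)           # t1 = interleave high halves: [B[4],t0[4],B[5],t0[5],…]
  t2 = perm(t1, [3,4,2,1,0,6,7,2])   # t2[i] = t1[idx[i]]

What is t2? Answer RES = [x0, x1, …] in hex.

RES = [ 0x94  0x86  0x3c  0x81  0x83  0xf9  0xf9  0x3c ]

→ t0 |3b|d5|51|21|81|94|86|f9|
→ t1 |83|81|3c|94|86|86|f9|f9|
→ t2 |94|86|3c|81|83|f9|f9|3c|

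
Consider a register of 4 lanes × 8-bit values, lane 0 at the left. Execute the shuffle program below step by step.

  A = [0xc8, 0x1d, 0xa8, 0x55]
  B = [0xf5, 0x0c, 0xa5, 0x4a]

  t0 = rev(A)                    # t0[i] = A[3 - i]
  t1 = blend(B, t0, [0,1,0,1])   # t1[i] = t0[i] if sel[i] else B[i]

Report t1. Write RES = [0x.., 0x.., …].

  t0: 55 a8 1d c8
  t1: f5 a8 a5 c8

RES = [ 0xf5  0xa8  0xa5  0xc8 ]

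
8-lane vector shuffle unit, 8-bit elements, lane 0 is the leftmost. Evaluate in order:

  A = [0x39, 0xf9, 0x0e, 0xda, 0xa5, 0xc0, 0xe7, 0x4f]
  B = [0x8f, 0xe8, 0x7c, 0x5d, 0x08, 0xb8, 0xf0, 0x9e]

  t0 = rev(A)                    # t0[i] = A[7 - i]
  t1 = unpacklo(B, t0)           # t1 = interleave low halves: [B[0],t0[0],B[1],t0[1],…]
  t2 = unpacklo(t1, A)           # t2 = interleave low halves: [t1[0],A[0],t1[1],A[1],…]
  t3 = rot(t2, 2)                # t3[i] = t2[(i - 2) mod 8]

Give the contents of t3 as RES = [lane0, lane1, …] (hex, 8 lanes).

RES = [ 0xe7  0xda  0x8f  0x39  0x4f  0xf9  0xe8  0x0e ]

  t0: 4f e7 c0 a5 da 0e f9 39
  t1: 8f 4f e8 e7 7c c0 5d a5
  t2: 8f 39 4f f9 e8 0e e7 da
  t3: e7 da 8f 39 4f f9 e8 0e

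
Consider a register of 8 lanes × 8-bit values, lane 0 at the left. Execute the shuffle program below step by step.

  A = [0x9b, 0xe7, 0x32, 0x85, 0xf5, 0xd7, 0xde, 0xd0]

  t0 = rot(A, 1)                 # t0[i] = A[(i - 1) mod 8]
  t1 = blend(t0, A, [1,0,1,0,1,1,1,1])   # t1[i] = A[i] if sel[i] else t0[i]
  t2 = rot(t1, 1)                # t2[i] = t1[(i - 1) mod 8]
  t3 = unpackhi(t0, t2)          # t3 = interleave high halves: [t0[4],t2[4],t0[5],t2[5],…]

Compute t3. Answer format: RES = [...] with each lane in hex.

  t0: d0 9b e7 32 85 f5 d7 de
  t1: 9b 9b 32 32 f5 d7 de d0
  t2: d0 9b 9b 32 32 f5 d7 de
  t3: 85 32 f5 f5 d7 d7 de de

RES = [ 0x85  0x32  0xf5  0xf5  0xd7  0xd7  0xde  0xde ]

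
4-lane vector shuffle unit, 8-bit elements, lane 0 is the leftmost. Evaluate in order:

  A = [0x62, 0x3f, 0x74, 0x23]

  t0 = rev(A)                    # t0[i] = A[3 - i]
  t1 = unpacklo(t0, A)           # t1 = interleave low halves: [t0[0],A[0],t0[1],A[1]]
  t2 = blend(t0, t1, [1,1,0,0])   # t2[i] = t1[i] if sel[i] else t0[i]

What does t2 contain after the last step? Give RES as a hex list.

  t0: 23 74 3f 62
  t1: 23 62 74 3f
  t2: 23 62 3f 62

RES = [ 0x23  0x62  0x3f  0x62 ]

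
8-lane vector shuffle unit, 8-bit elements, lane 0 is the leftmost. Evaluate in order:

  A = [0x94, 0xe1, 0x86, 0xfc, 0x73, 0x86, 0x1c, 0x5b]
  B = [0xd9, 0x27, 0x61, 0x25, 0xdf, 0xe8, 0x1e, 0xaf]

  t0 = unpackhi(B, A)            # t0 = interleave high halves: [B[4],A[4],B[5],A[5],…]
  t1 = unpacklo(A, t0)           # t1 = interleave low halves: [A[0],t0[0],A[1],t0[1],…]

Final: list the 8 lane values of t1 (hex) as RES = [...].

t0 = [0xdf, 0x73, 0xe8, 0x86, 0x1e, 0x1c, 0xaf, 0x5b]
t1 = [0x94, 0xdf, 0xe1, 0x73, 0x86, 0xe8, 0xfc, 0x86]

RES = [0x94, 0xdf, 0xe1, 0x73, 0x86, 0xe8, 0xfc, 0x86]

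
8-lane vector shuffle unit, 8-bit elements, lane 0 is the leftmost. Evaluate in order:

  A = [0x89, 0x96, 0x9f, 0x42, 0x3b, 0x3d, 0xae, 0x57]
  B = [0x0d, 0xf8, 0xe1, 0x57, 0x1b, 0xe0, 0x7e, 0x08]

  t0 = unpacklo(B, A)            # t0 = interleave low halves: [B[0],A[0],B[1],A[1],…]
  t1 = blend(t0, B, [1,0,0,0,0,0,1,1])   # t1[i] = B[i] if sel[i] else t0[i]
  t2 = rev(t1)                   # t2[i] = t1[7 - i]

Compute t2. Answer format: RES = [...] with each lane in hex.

RES = [ 0x08  0x7e  0x9f  0xe1  0x96  0xf8  0x89  0x0d ]

  t0: 0d 89 f8 96 e1 9f 57 42
  t1: 0d 89 f8 96 e1 9f 7e 08
  t2: 08 7e 9f e1 96 f8 89 0d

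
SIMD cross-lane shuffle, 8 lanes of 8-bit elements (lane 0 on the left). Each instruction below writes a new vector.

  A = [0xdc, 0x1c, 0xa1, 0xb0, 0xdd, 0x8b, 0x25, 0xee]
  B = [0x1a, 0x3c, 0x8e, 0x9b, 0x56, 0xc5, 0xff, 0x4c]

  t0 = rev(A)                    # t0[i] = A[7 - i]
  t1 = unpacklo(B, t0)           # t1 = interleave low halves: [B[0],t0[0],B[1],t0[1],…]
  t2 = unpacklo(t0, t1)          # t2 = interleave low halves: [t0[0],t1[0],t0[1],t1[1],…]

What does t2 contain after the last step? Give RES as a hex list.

t0 = [0xee, 0x25, 0x8b, 0xdd, 0xb0, 0xa1, 0x1c, 0xdc]
t1 = [0x1a, 0xee, 0x3c, 0x25, 0x8e, 0x8b, 0x9b, 0xdd]
t2 = [0xee, 0x1a, 0x25, 0xee, 0x8b, 0x3c, 0xdd, 0x25]

RES = [ 0xee  0x1a  0x25  0xee  0x8b  0x3c  0xdd  0x25 ]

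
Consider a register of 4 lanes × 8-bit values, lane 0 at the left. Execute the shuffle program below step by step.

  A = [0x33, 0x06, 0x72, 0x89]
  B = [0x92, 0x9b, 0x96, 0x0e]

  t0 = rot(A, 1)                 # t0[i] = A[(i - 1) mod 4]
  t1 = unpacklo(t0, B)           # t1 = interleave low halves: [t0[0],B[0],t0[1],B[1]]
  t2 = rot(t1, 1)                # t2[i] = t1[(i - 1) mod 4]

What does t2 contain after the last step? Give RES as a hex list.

t0 = [0x89, 0x33, 0x06, 0x72]
t1 = [0x89, 0x92, 0x33, 0x9b]
t2 = [0x9b, 0x89, 0x92, 0x33]

RES = [ 0x9b  0x89  0x92  0x33 ]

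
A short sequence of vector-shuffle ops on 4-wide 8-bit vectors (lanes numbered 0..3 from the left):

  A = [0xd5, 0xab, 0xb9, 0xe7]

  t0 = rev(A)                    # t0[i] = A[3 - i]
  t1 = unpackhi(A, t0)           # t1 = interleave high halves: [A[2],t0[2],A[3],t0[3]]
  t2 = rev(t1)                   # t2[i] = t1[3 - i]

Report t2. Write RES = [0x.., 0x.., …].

RES = [ 0xd5  0xe7  0xab  0xb9 ]

t0 = [0xe7, 0xb9, 0xab, 0xd5]
t1 = [0xb9, 0xab, 0xe7, 0xd5]
t2 = [0xd5, 0xe7, 0xab, 0xb9]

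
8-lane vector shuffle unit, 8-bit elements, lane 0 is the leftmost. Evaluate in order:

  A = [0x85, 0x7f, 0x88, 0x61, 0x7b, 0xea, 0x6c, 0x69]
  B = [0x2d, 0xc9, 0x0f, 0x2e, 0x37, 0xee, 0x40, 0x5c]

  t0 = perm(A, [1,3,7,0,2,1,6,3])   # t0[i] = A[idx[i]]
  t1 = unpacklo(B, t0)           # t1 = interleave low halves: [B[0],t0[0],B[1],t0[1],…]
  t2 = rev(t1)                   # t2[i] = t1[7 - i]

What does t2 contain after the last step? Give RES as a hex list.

→ t0 |7f|61|69|85|88|7f|6c|61|
→ t1 |2d|7f|c9|61|0f|69|2e|85|
→ t2 |85|2e|69|0f|61|c9|7f|2d|

RES = [ 0x85  0x2e  0x69  0x0f  0x61  0xc9  0x7f  0x2d ]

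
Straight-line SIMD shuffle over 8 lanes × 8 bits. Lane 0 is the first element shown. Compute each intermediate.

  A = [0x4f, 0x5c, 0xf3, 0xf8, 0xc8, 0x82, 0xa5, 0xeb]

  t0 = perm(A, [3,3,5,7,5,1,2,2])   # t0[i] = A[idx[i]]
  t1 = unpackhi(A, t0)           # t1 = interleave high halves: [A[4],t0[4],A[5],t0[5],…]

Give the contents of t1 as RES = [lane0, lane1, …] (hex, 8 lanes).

  t0: f8 f8 82 eb 82 5c f3 f3
  t1: c8 82 82 5c a5 f3 eb f3

RES = [0xc8, 0x82, 0x82, 0x5c, 0xa5, 0xf3, 0xeb, 0xf3]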